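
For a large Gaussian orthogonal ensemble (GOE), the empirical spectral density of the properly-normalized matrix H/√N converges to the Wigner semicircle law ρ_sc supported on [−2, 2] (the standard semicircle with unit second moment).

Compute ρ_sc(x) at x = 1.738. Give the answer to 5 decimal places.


ρ_sc(x) = (1/(2π)) √(4 − x²). With x = 1.738:
  4 − x² = 4 − (1.738)² = 4 − 3.020644 = 0.979356.
  √(4 − x²) = 0.989624.
  1/(2π) = 0.159155.
  ρ_sc(1.738) = 0.159155 · 0.989624 = 0.157504.

Rounded to 5 decimal places: ρ_sc(1.738) ≈ 0.15750.


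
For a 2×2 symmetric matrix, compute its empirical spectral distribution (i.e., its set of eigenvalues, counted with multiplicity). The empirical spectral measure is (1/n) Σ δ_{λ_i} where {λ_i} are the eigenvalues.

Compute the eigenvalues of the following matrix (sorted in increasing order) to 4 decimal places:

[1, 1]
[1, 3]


Since M is real symmetric, both eigenvalues are real; they are the roots of det(λI − M) = λ² − (tr M) λ + det M.
tr M = 1 + 3 = 4.
det M = 1·3 − 1² = 3 − 1 = 2.
Characteristic polynomial: λ² − 4λ + 2 = 0.
Discriminant Δ = (tr M)² − 4·det M = 16 − 8 = 8; √Δ = 2.828427.
λ = (tr M ± √Δ)/2 = (4 ± 2.828427)/2, giving (tr M − √Δ)/2 = 0.5858 and (tr M + √Δ)/2 = 3.4142.

Eigenvalues sorted in increasing order: [0.5858, 3.4142].


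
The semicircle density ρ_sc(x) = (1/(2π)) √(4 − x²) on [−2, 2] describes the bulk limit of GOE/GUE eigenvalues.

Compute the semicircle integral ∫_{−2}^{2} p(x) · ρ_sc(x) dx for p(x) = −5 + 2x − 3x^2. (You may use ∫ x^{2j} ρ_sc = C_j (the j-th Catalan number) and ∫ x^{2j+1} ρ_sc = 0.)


Write p(x) = Σ a_i x^i, split into monomials and integrate each against ρ_sc separately.
Using ∫ x^{2j} ρ_sc = C_j = (1/(j+1)) C(2j, j) (Catalan numbers) and ∫ x^{2j+1} ρ_sc = 0 (odd monomials vanish by symmetry):
  i = 0 (even): a_0 · C_{0} = -5 · 1 = -5
  i = 1 (odd): ∫ x^1 ρ_sc = 0 (vanishes)
  i = 2 (even): a_2 · C_{1} = -3 · 1 = -3

Summing the contributions: ∫_{−2}^{2} p(x) ρ_sc(x) dx = (-5) + (-3) = -8.


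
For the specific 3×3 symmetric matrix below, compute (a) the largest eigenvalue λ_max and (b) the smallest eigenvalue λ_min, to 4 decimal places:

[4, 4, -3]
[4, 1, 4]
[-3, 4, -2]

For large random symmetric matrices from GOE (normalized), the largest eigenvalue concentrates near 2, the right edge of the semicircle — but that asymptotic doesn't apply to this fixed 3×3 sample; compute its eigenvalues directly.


Since M is real symmetric, all three eigenvalues are real; they are the roots of det(λI − M) = λ³ − (tr M) λ² + s λ − det M, where s is the sum of the principal 2×2 minors.
tr M = 4 + 1 + (-2) = 3.
s = (4·1 − 4²) + (4·(-2) − (-3)²) + (1·(-2) − 4²) = -12 + (-17) + (-18) = -47.
det M (expand along row 1) = 4·(-18) − 4·4 + (-3)·19 = -145.
Characteristic polynomial: λ³ − 3λ² − 47λ + 145 = 0.
Substitute λ = y + (tr M)/3 = y + 1.000000 to remove the quadratic term: y³ + p·y + q = 0 with p = s − (tr M)²/3 = -50.000000 and q = −2(tr M)³/27 + (tr M)·s/3 − det M = 96.000000.
Three real roots ⇒ use the trigonometric (Viète) form: r = 2√(−p/3) = 8.164966, φ = arccos(3q/(p·r)) = arccos(-0.705453) = 2.353858 rad.
y_k = r·cos(φ/3 − 2πk/3) for k = 0, 1, 2 gives y = 5.777997, 2.107107, -7.885103.
λ_k = y_k + 1.000000 gives λ = 6.7780, 3.1071, -6.8851 (check: the sum is 3.0000 = tr M).

Hence λ_max = 6.7780 and λ_min = -6.8851.


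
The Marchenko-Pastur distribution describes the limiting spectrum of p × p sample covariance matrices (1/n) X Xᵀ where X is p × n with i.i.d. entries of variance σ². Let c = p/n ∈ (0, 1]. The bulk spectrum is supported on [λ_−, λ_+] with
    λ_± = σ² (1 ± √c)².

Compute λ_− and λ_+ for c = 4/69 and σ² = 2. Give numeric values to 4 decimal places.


c = 4/69 = 0.057971; √c = 0.240772.
λ_− = σ² (1 − √c)² = 2 · (1 − 0.240772)² = 2 · (0.759228)² = 1.152855.
λ_+ = σ² (1 + √c)² = 2 · (1 + 0.240772)² = 2 · (1.240772)² = 3.079029.

Rounded to 4 decimal places: λ_− ≈ 1.1529, λ_+ ≈ 3.0790.


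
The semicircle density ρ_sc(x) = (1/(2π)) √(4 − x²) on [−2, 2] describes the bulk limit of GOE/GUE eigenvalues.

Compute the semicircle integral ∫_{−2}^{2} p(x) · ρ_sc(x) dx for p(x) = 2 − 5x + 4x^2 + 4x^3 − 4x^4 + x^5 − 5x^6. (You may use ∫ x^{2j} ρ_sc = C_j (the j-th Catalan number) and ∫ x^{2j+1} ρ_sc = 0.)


Write p(x) = Σ a_i x^i, split into monomials and integrate each against ρ_sc separately.
Using ∫ x^{2j} ρ_sc = C_j = (1/(j+1)) C(2j, j) (Catalan numbers) and ∫ x^{2j+1} ρ_sc = 0 (odd monomials vanish by symmetry):
  i = 0 (even): a_0 · C_{0} = 2 · 1 = 2
  i = 1 (odd): ∫ x^1 ρ_sc = 0 (vanishes)
  i = 2 (even): a_2 · C_{1} = 4 · 1 = 4
  i = 3 (odd): ∫ x^3 ρ_sc = 0 (vanishes)
  i = 4 (even): a_4 · C_{2} = -4 · 2 = -8
  i = 5 (odd): ∫ x^5 ρ_sc = 0 (vanishes)
  i = 6 (even): a_6 · C_{3} = -5 · 5 = -25

Summing the contributions: ∫_{−2}^{2} p(x) ρ_sc(x) dx = 2 + 4 + (-8) + (-25) = -27.


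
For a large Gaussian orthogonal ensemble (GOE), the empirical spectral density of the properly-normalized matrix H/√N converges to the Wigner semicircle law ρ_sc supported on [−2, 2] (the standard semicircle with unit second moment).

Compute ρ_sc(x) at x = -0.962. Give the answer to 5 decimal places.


ρ_sc(x) = (1/(2π)) √(4 − x²). With x = -0.962:
  4 − x² = 4 − (-0.962)² = 4 − 0.925444 = 3.074556.
  √(4 − x²) = 1.753441.
  1/(2π) = 0.159155.
  ρ_sc(-0.962) = 0.159155 · 1.753441 = 0.279069.

Rounded to 5 decimal places: ρ_sc(-0.962) ≈ 0.27907.


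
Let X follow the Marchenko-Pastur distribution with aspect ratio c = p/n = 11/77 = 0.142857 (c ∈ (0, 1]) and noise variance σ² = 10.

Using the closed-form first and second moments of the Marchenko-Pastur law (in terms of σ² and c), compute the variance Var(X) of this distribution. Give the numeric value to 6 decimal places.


Recall the MP moments m_1 = E[X] = σ² and m_2 = E[X²] = σ⁴ (1 + c).
m_1 = E[X] = σ² = 10, so m_1² = 100.
m_2 = E[X²] = σ⁴ (1 + c) = 100 · (1 + 0.142857) = 100 · 1.142857 = 114.285714.
(Note m_2 − m_1² simplifies to c · σ⁴ = 0.142857 · 100.)

Var(X) = m_2 − m_1² = 114.285714 − 100 = 14.285714.


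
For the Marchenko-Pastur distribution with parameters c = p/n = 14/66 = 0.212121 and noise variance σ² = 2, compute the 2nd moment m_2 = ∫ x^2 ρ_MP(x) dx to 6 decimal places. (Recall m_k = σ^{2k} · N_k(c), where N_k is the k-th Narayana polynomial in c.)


E[X²] = σ⁴ (1 + c) (second MP moment). With σ² = 2 (so σ⁴ = 4) and c = 14/66 = 0.212121: E[X²] = 4 · (1 + 0.212121) = 4 · 1.212121.

So E[X^2] = 4.848485.


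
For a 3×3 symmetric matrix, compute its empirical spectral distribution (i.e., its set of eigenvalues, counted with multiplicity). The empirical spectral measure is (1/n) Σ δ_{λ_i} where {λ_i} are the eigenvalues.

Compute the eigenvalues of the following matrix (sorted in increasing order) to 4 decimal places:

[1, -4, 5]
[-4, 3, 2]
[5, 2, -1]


Since M is real symmetric, all three eigenvalues are real; they are the roots of det(λI − M) = λ³ − (tr M) λ² + s λ − det M, where s is the sum of the principal 2×2 minors.
tr M = 1 + 3 + (-1) = 3.
s = (1·3 − (-4)²) + (1·(-1) − 5²) + (3·(-1) − 2²) = -13 + (-26) + (-7) = -46.
det M (expand along row 1) = 1·(-7) − (-4)·(-6) + 5·(-23) = -146.
Characteristic polynomial: λ³ − 3λ² − 46λ + 146 = 0.
Substitute λ = y + (tr M)/3 = y + 1.000000 to remove the quadratic term: y³ + p·y + q = 0 with p = s − (tr M)²/3 = -49.000000 and q = −2(tr M)³/27 + (tr M)·s/3 − det M = 98.000000.
Three real roots ⇒ use the trigonometric (Viète) form: r = 2√(−p/3) = 8.082904, φ = arccos(3q/(p·r)) = arccos(-0.742307) = 2.407304 rad.
y_k = r·cos(φ/3 − 2πk/3) for k = 0, 1, 2 gives y = 5.617280, 2.224711, -7.841991.
λ_k = y_k + 1.000000 gives λ = 6.6173, 3.2247, -6.8420 (check: the sum is 3.0000 = tr M).

Eigenvalues sorted in increasing order: [-6.8420, 3.2247, 6.6173].


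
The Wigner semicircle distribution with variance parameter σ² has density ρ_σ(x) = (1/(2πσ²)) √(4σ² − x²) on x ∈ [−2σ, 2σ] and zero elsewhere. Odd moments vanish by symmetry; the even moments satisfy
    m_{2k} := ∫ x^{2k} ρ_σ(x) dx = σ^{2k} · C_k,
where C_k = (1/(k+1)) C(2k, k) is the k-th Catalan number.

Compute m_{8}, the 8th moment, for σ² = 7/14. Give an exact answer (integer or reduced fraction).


By the scaled semicircle moment identity, m_{2k} = σ^{2k} · C_k with k = 4.
C_4 = (1/(k+1)) · C(2k, k) = (1/5) · C(8, 4) = (1/5) · 70 = 14.
σ^{2k} = (σ²)^k = (7/14)^4 = 1/16.

Therefore m_{8} = σ^{8} · C_4 = (1/16) · 14 = 7/8.


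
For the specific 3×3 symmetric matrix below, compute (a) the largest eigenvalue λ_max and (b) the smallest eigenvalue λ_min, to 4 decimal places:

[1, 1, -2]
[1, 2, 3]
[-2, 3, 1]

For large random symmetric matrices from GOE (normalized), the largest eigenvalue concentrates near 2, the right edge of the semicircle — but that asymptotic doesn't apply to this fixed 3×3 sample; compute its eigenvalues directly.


Since M is real symmetric, all three eigenvalues are real; they are the roots of det(λI − M) = λ³ − (tr M) λ² + s λ − det M, where s is the sum of the principal 2×2 minors.
tr M = 1 + 2 + 1 = 4.
s = (1·2 − 1²) + (1·1 − (-2)²) + (2·1 − 3²) = 1 + (-3) + (-7) = -9.
det M (expand along row 1) = 1·(-7) − 1·7 + (-2)·7 = -28.
Characteristic polynomial: λ³ − 4λ² − 9λ + 28 = 0.
Substitute λ = y + (tr M)/3 = y + 1.333333 to remove the quadratic term: y³ + p·y + q = 0 with p = s − (tr M)²/3 = -14.333333 and q = −2(tr M)³/27 + (tr M)·s/3 − det M = 11.259259.
Three real roots ⇒ use the trigonometric (Viète) form: r = 2√(−p/3) = 4.371626, φ = arccos(3q/(p·r)) = arccos(-0.539065) = 2.140123 rad.
y_k = r·cos(φ/3 − 2πk/3) for k = 0, 1, 2 gives y = 3.305640, 0.824656, -4.130297.
λ_k = y_k + 1.333333 gives λ = 4.6390, 2.1580, -2.7970 (check: the sum is 4.0000 = tr M).

Hence λ_max = 4.6390 and λ_min = -2.7970.


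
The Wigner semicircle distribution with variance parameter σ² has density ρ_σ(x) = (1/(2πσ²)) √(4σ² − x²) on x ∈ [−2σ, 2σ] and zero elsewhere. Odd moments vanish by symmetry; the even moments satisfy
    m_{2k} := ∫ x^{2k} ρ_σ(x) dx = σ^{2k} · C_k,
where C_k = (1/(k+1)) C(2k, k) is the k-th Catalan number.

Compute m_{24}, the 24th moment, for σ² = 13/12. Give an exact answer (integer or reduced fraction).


By the scaled semicircle moment identity, m_{2k} = σ^{2k} · C_k with k = 12.
C_12 = (1/(k+1)) · C(2k, k) = (1/13) · C(24, 12) = (1/13) · 2704156 = 208012.
σ^{2k} = (σ²)^k = (13/12)^12 = 23298085122481/8916100448256.

Therefore m_{24} = σ^{24} · C_12 = (23298085122481/8916100448256) · 208012 = 1211570320624379443/2229025112064.


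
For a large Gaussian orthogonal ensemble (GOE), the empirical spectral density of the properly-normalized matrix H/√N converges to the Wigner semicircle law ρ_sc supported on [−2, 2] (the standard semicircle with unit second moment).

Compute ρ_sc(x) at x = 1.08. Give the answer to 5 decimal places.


ρ_sc(x) = (1/(2π)) √(4 − x²). With x = 1.08:
  4 − x² = 4 − (1.08)² = 4 − 1.166400 = 2.833600.
  √(4 − x²) = 1.683330.
  1/(2π) = 0.159155.
  ρ_sc(1.08) = 0.159155 · 1.683330 = 0.267910.

Rounded to 5 decimal places: ρ_sc(1.08) ≈ 0.26791.


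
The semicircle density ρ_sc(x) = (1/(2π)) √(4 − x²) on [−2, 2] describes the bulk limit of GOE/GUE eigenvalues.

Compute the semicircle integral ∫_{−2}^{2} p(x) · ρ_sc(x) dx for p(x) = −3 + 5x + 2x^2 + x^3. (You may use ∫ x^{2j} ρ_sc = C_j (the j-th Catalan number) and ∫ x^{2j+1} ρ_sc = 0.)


Write p(x) = Σ a_i x^i, split into monomials and integrate each against ρ_sc separately.
Using ∫ x^{2j} ρ_sc = C_j = (1/(j+1)) C(2j, j) (Catalan numbers) and ∫ x^{2j+1} ρ_sc = 0 (odd monomials vanish by symmetry):
  i = 0 (even): a_0 · C_{0} = -3 · 1 = -3
  i = 1 (odd): ∫ x^1 ρ_sc = 0 (vanishes)
  i = 2 (even): a_2 · C_{1} = 2 · 1 = 2
  i = 3 (odd): ∫ x^3 ρ_sc = 0 (vanishes)

Summing the contributions: ∫_{−2}^{2} p(x) ρ_sc(x) dx = (-3) + 2 = -1.


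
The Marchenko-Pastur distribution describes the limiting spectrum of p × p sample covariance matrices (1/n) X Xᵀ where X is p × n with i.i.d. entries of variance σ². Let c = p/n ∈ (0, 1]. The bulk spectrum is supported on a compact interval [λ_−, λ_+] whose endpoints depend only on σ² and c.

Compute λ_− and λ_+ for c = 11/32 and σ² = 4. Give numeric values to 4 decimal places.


c = 11/32 = 0.343750; √c = 0.586302.
λ_− = σ² (1 − √c)² = 4 · (1 − 0.586302)² = 4 · (0.413698)² = 0.684584.
λ_+ = σ² (1 + √c)² = 4 · (1 + 0.586302)² = 4 · (1.586302)² = 10.065416.

Rounded to 4 decimal places: λ_− ≈ 0.6846, λ_+ ≈ 10.0654.


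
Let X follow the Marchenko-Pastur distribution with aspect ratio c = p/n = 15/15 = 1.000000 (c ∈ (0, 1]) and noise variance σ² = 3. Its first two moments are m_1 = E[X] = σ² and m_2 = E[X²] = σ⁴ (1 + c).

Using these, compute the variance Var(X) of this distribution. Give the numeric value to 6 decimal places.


m_1 = E[X] = σ² = 3, so m_1² = 9.
m_2 = E[X²] = σ⁴ (1 + c) = 9 · (1 + 1.000000) = 9 · 2.000000 = 18.000000.
(Note m_2 − m_1² simplifies to c · σ⁴ = 1.000000 · 9.)

Var(X) = m_2 − m_1² = 18.000000 − 9 = 9.000000.


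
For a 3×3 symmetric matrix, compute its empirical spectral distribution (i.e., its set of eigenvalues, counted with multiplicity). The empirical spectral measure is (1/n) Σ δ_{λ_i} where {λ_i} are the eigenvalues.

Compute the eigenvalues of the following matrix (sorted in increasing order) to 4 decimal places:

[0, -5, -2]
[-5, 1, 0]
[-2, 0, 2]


Since M is real symmetric, all three eigenvalues are real; they are the roots of det(λI − M) = λ³ − (tr M) λ² + s λ − det M, where s is the sum of the principal 2×2 minors.
tr M = 0 + 1 + 2 = 3.
s = (0·1 − (-5)²) + (0·2 − (-2)²) + (1·2 − 0²) = -25 + (-4) + 2 = -27.
det M (expand along row 1) = 0·2 − (-5)·(-10) + (-2)·2 = -54.
Characteristic polynomial: λ³ − 3λ² − 27λ + 54 = 0.
Substitute λ = y + (tr M)/3 = y + 1.000000 to remove the quadratic term: y³ + p·y + q = 0 with p = s − (tr M)²/3 = -30.000000 and q = −2(tr M)³/27 + (tr M)·s/3 − det M = 25.000000.
Three real roots ⇒ use the trigonometric (Viète) form: r = 2√(−p/3) = 6.324555, φ = arccos(3q/(p·r)) = arccos(-0.395285) = 1.977174 rad.
y_k = r·cos(φ/3 − 2πk/3) for k = 0, 1, 2 gives y = 5.000000, 0.854102, -5.854102.
λ_k = y_k + 1.000000 gives λ = 6.0000, 1.8541, -4.8541 (check: the sum is 3.0000 = tr M).

Eigenvalues sorted in increasing order: [-4.8541, 1.8541, 6.0000].


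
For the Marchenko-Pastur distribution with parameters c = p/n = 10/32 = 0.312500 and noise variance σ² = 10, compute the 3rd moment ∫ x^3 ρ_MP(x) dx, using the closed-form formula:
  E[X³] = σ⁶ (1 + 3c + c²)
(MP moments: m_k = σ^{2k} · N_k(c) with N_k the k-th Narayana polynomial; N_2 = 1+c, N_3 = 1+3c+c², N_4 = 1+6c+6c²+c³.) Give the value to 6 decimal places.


E[X³] = σ⁶ (1 + 3c + c²) (third MP moment). With σ² = 10 (so σ⁶ = 1000) and c = 10/32 = 0.312500: E[X³] = 1000 · (1 + 3·0.312500 + (0.312500)²) = 1000 · 2.035156.

So E[X^3] = 2035.156250.


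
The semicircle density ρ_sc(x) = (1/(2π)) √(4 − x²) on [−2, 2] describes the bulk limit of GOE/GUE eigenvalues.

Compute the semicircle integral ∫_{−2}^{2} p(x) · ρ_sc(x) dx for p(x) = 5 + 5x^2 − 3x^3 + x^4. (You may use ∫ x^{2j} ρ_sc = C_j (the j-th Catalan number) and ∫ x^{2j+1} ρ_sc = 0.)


Write p(x) = Σ a_i x^i, split into monomials and integrate each against ρ_sc separately.
Using ∫ x^{2j} ρ_sc = C_j = (1/(j+1)) C(2j, j) (Catalan numbers) and ∫ x^{2j+1} ρ_sc = 0 (odd monomials vanish by symmetry):
  i = 0 (even): a_0 · C_{0} = 5 · 1 = 5
  i = 2 (even): a_2 · C_{1} = 5 · 1 = 5
  i = 3 (odd): ∫ x^3 ρ_sc = 0 (vanishes)
  i = 4 (even): a_4 · C_{2} = 1 · 2 = 2

Summing the contributions: ∫_{−2}^{2} p(x) ρ_sc(x) dx = 5 + 5 + 2 = 12.


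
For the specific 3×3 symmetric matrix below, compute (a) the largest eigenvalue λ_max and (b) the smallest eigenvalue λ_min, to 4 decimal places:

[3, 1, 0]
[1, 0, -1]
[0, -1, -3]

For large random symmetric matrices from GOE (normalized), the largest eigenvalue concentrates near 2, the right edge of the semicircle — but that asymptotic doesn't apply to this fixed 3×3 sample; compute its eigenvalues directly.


Since M is real symmetric, all three eigenvalues are real; they are the roots of det(λI − M) = λ³ − (tr M) λ² + s λ − det M, where s is the sum of the principal 2×2 minors.
tr M = 3 + 0 + (-3) = 0.
s = (3·0 − 1²) + (3·(-3) − 0²) + (0·(-3) − (-1)²) = -1 + (-9) + (-1) = -11.
det M (expand along row 1) = 3·(-1) − 1·(-3) + 0·(-1) = 0.
Characteristic polynomial: λ³ − 11λ = 0.
Substitute λ = y + (tr M)/3 = y + 0.000000 to remove the quadratic term: y³ + p·y + q = 0 with p = s − (tr M)²/3 = -11.000000 and q = −2(tr M)³/27 + (tr M)·s/3 − det M = 0.000000.
Three real roots ⇒ use the trigonometric (Viète) form: r = 2√(−p/3) = 3.829708, φ = arccos(3q/(p·r)) = arccos(0.000000) = 1.570796 rad.
y_k = r·cos(φ/3 − 2πk/3) for k = 0, 1, 2 gives y = 3.316625, 0.000000, -3.316625.
λ_k = y_k + 0.000000 gives λ = 3.3166, 0.0000, -3.3166 (check: the sum is 0.0000 = tr M).

Hence λ_max = 3.3166 and λ_min = -3.3166.


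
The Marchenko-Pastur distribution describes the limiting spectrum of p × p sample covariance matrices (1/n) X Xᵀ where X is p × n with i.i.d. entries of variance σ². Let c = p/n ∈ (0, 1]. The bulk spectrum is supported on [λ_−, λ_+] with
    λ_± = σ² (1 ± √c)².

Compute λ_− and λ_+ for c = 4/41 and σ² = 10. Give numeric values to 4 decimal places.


c = 4/41 = 0.097561; √c = 0.312348.
λ_− = σ² (1 − √c)² = 10 · (1 − 0.312348)² = 10 · (0.687652)² = 4.728659.
λ_+ = σ² (1 + √c)² = 10 · (1 + 0.312348)² = 10 · (1.312348)² = 17.222560.

Rounded to 4 decimal places: λ_− ≈ 4.7287, λ_+ ≈ 17.2226.


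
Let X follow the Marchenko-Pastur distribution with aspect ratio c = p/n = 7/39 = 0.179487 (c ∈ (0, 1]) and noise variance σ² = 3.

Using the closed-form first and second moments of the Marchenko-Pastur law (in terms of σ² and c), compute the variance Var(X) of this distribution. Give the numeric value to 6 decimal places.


Recall the MP moments m_1 = E[X] = σ² and m_2 = E[X²] = σ⁴ (1 + c).
m_1 = E[X] = σ² = 3, so m_1² = 9.
m_2 = E[X²] = σ⁴ (1 + c) = 9 · (1 + 0.179487) = 9 · 1.179487 = 10.615385.
(Note m_2 − m_1² simplifies to c · σ⁴ = 0.179487 · 9.)

Var(X) = m_2 − m_1² = 10.615385 − 9 = 1.615385.


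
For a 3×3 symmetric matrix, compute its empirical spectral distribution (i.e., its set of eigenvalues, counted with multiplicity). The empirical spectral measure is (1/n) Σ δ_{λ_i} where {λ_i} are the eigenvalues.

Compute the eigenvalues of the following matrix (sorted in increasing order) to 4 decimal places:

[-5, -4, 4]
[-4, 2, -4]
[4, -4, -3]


Since M is real symmetric, all three eigenvalues are real; they are the roots of det(λI − M) = λ³ − (tr M) λ² + s λ − det M, where s is the sum of the principal 2×2 minors.
tr M = -5 + 2 + (-3) = -6.
s = ((-5)·2 − (-4)²) + ((-5)·(-3) − 4²) + (2·(-3) − (-4)²) = -26 + (-1) + (-22) = -49.
det M (expand along row 1) = (-5)·(-22) − (-4)·28 + 4·8 = 254.
Characteristic polynomial: λ³ + 6λ² − 49λ − 254 = 0.
Substitute λ = y + (tr M)/3 = y − 2.000000 to remove the quadratic term: y³ + p·y + q = 0 with p = s − (tr M)²/3 = -61.000000 and q = −2(tr M)³/27 + (tr M)·s/3 − det M = -140.000000.
Three real roots ⇒ use the trigonometric (Viète) form: r = 2√(−p/3) = 9.018500, φ = arccos(3q/(p·r)) = arccos(0.763458) = 0.702146 rad.
y_k = r·cos(φ/3 − 2πk/3) for k = 0, 1, 2 gives y = 8.772614, -2.574972, -6.197642.
λ_k = y_k − 2.000000 gives λ = 6.7726, -4.5750, -8.1976 (check: the sum is -6.0000 = tr M).

Eigenvalues sorted in increasing order: [-8.1976, -4.5750, 6.7726].


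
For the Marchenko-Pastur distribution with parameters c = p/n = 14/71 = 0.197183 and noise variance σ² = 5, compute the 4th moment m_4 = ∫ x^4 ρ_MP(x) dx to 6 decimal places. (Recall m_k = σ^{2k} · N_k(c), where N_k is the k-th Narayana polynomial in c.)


E[X⁴] = σ⁸ (1 + 6c + 6c² + c³) (fourth MP moment). With σ² = 5 (so σ⁸ = 625) and c = 14/71 = 0.197183: E[X⁴] = 625 · (1 + 6·0.197183 + 6·(0.197183)² + (0.197183)³) = 625 · 2.424052.

So E[X^4] = 1515.032718.


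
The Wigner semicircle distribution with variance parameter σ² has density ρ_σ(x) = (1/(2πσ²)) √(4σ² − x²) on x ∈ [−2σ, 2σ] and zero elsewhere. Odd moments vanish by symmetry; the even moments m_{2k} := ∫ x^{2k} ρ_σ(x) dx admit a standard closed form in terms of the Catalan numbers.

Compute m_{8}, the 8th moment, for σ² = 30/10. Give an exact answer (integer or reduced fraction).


By the scaled semicircle moment identity, m_{2k} = σ^{2k} · C_k with k = 4.
C_4 = (1/(k+1)) · C(2k, k) = (1/5) · C(8, 4) = (1/5) · 70 = 14.
σ^{2k} = (σ²)^k = (30/10)^4 = 81.

Therefore m_{8} = σ^{8} · C_4 = 81 · 14 = 1134.


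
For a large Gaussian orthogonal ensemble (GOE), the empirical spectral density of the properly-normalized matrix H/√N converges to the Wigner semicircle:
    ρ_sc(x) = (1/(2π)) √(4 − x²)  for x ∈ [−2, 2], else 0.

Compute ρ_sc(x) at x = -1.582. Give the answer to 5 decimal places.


ρ_sc(x) = (1/(2π)) √(4 − x²). With x = -1.582:
  4 − x² = 4 − (-1.582)² = 4 − 2.502724 = 1.497276.
  √(4 − x²) = 1.223632.
  1/(2π) = 0.159155.
  ρ_sc(-1.582) = 0.159155 · 1.223632 = 0.194747.

Rounded to 5 decimal places: ρ_sc(-1.582) ≈ 0.19475.


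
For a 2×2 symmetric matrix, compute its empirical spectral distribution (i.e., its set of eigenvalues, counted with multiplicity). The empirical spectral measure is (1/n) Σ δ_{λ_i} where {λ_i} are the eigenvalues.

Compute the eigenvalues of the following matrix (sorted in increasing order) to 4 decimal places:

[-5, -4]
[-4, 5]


Since M is real symmetric, both eigenvalues are real; they are the roots of det(λI − M) = λ² − (tr M) λ + det M.
tr M = -5 + 5 = 0.
det M = (-5)·5 − (-4)² = -25 − 16 = -41.
Characteristic polynomial: λ² − 41 = 0.
Discriminant Δ = (tr M)² − 4·det M = 0 − (-164) = 164; √Δ = 12.806248.
λ = (tr M ± √Δ)/2 = (0 ± 12.806248)/2, giving (tr M − √Δ)/2 = -6.4031 and (tr M + √Δ)/2 = 6.4031.

Eigenvalues sorted in increasing order: [-6.4031, 6.4031].


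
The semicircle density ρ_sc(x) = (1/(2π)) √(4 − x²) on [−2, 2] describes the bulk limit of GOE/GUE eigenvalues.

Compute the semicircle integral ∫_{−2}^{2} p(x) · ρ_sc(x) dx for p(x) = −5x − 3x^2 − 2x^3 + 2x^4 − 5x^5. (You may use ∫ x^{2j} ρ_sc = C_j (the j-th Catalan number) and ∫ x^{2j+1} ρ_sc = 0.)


Write p(x) = Σ a_i x^i, split into monomials and integrate each against ρ_sc separately.
Using ∫ x^{2j} ρ_sc = C_j = (1/(j+1)) C(2j, j) (Catalan numbers) and ∫ x^{2j+1} ρ_sc = 0 (odd monomials vanish by symmetry):
  i = 1 (odd): ∫ x^1 ρ_sc = 0 (vanishes)
  i = 2 (even): a_2 · C_{1} = -3 · 1 = -3
  i = 3 (odd): ∫ x^3 ρ_sc = 0 (vanishes)
  i = 4 (even): a_4 · C_{2} = 2 · 2 = 4
  i = 5 (odd): ∫ x^5 ρ_sc = 0 (vanishes)

Summing the contributions: ∫_{−2}^{2} p(x) ρ_sc(x) dx = (-3) + 4 = 1.


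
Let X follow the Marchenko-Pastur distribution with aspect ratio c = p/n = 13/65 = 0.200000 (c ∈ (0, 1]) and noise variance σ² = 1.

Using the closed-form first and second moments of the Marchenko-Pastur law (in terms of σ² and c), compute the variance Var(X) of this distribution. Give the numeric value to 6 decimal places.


Recall the MP moments m_1 = E[X] = σ² and m_2 = E[X²] = σ⁴ (1 + c).
m_1 = E[X] = σ² = 1, so m_1² = 1.
m_2 = E[X²] = σ⁴ (1 + c) = 1 · (1 + 0.200000) = 1 · 1.200000 = 1.200000.
(Note m_2 − m_1² simplifies to c · σ⁴ = 0.200000 · 1.)

Var(X) = m_2 − m_1² = 1.200000 − 1 = 0.200000.


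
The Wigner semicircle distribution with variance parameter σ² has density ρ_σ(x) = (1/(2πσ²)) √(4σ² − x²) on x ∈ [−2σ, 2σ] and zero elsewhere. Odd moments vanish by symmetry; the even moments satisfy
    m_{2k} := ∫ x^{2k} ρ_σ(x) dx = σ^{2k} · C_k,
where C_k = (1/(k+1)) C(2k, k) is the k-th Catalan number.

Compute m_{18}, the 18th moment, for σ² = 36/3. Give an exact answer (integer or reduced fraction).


By the scaled semicircle moment identity, m_{2k} = σ^{2k} · C_k with k = 9.
C_9 = (1/(k+1)) · C(2k, k) = (1/10) · C(18, 9) = (1/10) · 48620 = 4862.
σ^{2k} = (σ²)^k = (36/3)^9 = 5159780352.

Therefore m_{18} = σ^{18} · C_9 = 5159780352 · 4862 = 25086852071424.


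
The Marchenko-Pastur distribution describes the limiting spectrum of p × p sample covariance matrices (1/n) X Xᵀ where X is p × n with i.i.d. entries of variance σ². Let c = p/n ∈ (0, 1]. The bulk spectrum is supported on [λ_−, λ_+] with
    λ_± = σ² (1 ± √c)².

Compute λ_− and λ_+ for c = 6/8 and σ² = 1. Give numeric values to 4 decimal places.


c = 6/8 = 0.750000; √c = 0.866025.
λ_− = σ² (1 − √c)² = 1 · (1 − 0.866025)² = 1 · (0.133975)² = 0.017949.
λ_+ = σ² (1 + √c)² = 1 · (1 + 0.866025)² = 1 · (1.866025)² = 3.482051.

Rounded to 4 decimal places: λ_− ≈ 0.0179, λ_+ ≈ 3.4821.


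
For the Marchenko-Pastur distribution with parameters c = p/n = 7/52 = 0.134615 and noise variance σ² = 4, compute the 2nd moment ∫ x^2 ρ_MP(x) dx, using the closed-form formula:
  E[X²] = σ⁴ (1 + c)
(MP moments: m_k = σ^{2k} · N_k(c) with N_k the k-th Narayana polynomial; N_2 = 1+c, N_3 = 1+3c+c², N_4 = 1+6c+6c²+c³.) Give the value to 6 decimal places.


E[X²] = σ⁴ (1 + c) (second MP moment). With σ² = 4 (so σ⁴ = 16) and c = 7/52 = 0.134615: E[X²] = 16 · (1 + 0.134615) = 16 · 1.134615.

So E[X^2] = 18.153846.


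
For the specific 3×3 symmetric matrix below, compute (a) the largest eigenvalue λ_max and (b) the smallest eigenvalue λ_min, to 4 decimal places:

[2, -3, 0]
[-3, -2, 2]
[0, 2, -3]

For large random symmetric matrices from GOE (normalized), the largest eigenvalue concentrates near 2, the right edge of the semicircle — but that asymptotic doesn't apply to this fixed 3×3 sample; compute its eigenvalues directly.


Since M is real symmetric, all three eigenvalues are real; they are the roots of det(λI − M) = λ³ − (tr M) λ² + s λ − det M, where s is the sum of the principal 2×2 minors.
tr M = 2 + (-2) + (-3) = -3.
s = (2·(-2) − (-3)²) + (2·(-3) − 0²) + ((-2)·(-3) − 2²) = -13 + (-6) + 2 = -17.
det M (expand along row 1) = 2·2 − (-3)·9 + 0·(-6) = 31.
Characteristic polynomial: λ³ + 3λ² − 17λ − 31 = 0.
Substitute λ = y + (tr M)/3 = y − 1.000000 to remove the quadratic term: y³ + p·y + q = 0 with p = s − (tr M)²/3 = -20.000000 and q = −2(tr M)³/27 + (tr M)·s/3 − det M = -12.000000.
Three real roots ⇒ use the trigonometric (Viète) form: r = 2√(−p/3) = 5.163978, φ = arccos(3q/(p·r)) = arccos(0.348569) = 1.214753 rad.
y_k = r·cos(φ/3 − 2πk/3) for k = 0, 1, 2 gives y = 4.746392, -0.611429, -4.134963.
λ_k = y_k − 1.000000 gives λ = 3.7464, -1.6114, -5.1350 (check: the sum is -3.0000 = tr M).

Hence λ_max = 3.7464 and λ_min = -5.1350.


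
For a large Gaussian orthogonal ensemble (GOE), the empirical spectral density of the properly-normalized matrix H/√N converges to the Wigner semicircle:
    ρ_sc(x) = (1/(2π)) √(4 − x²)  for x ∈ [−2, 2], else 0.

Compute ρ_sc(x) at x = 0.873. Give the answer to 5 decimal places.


ρ_sc(x) = (1/(2π)) √(4 − x²). With x = 0.873:
  4 − x² = 4 − (0.873)² = 4 − 0.762129 = 3.237871.
  √(4 − x²) = 1.799409.
  1/(2π) = 0.159155.
  ρ_sc(0.873) = 0.159155 · 1.799409 = 0.286385.

Rounded to 5 decimal places: ρ_sc(0.873) ≈ 0.28638.


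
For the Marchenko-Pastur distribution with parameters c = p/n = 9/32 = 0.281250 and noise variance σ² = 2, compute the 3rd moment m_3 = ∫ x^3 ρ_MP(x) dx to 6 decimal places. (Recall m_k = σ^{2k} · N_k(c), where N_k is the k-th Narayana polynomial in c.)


E[X³] = σ⁶ (1 + 3c + c²) (third MP moment). With σ² = 2 (so σ⁶ = 8) and c = 9/32 = 0.281250: E[X³] = 8 · (1 + 3·0.281250 + (0.281250)²) = 8 · 1.922852.

So E[X^3] = 15.382812.


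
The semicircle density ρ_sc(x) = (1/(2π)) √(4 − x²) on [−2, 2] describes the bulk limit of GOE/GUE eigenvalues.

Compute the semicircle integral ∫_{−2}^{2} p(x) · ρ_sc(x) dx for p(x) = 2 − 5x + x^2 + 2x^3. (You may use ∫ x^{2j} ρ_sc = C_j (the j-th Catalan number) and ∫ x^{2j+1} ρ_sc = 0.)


Write p(x) = Σ a_i x^i, split into monomials and integrate each against ρ_sc separately.
Using ∫ x^{2j} ρ_sc = C_j = (1/(j+1)) C(2j, j) (Catalan numbers) and ∫ x^{2j+1} ρ_sc = 0 (odd monomials vanish by symmetry):
  i = 0 (even): a_0 · C_{0} = 2 · 1 = 2
  i = 1 (odd): ∫ x^1 ρ_sc = 0 (vanishes)
  i = 2 (even): a_2 · C_{1} = 1 · 1 = 1
  i = 3 (odd): ∫ x^3 ρ_sc = 0 (vanishes)

Summing the contributions: ∫_{−2}^{2} p(x) ρ_sc(x) dx = 2 + 1 = 3.


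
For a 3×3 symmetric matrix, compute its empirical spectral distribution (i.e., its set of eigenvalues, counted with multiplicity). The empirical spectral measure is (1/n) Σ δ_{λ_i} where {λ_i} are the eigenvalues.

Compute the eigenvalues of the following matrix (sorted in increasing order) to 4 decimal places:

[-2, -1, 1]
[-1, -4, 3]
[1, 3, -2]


Since M is real symmetric, all three eigenvalues are real; they are the roots of det(λI − M) = λ³ − (tr M) λ² + s λ − det M, where s is the sum of the principal 2×2 minors.
tr M = -2 + (-4) + (-2) = -8.
s = ((-2)·(-4) − (-1)²) + ((-2)·(-2) − 1²) + ((-4)·(-2) − 3²) = 7 + 3 + (-1) = 9.
det M (expand along row 1) = (-2)·(-1) − (-1)·(-1) + 1·1 = 2.
Characteristic polynomial: λ³ + 8λ² + 9λ − 2 = 0.
Substitute λ = y + (tr M)/3 = y − 2.666667 to remove the quadratic term: y³ + p·y + q = 0 with p = s − (tr M)²/3 = -12.333333 and q = −2(tr M)³/27 + (tr M)·s/3 − det M = 11.925926.
Three real roots ⇒ use the trigonometric (Viète) form: r = 2√(−p/3) = 4.055175, φ = arccos(3q/(p·r)) = arccos(-0.715358) = 2.367932 rad.
y_k = r·cos(φ/3 − 2πk/3) for k = 0, 1, 2 gives y = 2.856201, 1.064874, -3.921075.
λ_k = y_k − 2.666667 gives λ = 0.1895, -1.6018, -6.5877 (check: the sum is -8.0000 = tr M).

Eigenvalues sorted in increasing order: [-6.5877, -1.6018, 0.1895].


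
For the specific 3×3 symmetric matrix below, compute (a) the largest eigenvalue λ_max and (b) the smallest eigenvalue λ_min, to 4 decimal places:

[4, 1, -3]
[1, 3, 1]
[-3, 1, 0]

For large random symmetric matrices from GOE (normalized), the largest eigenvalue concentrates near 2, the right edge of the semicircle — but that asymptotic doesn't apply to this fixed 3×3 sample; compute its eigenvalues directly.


Since M is real symmetric, all three eigenvalues are real; they are the roots of det(λI − M) = λ³ − (tr M) λ² + s λ − det M, where s is the sum of the principal 2×2 minors.
tr M = 4 + 3 + 0 = 7.
s = (4·3 − 1²) + (4·0 − (-3)²) + (3·0 − 1²) = 11 + (-9) + (-1) = 1.
det M (expand along row 1) = 4·(-1) − 1·3 + (-3)·10 = -37.
Characteristic polynomial: λ³ − 7λ² + λ + 37 = 0.
Substitute λ = y + (tr M)/3 = y + 2.333333 to remove the quadratic term: y³ + p·y + q = 0 with p = s − (tr M)²/3 = -15.333333 and q = −2(tr M)³/27 + (tr M)·s/3 − det M = 13.925926.
Three real roots ⇒ use the trigonometric (Viète) form: r = 2√(−p/3) = 4.521553, φ = arccos(3q/(p·r)) = arccos(-0.602589) = 2.217537 rad.
y_k = r·cos(φ/3 − 2πk/3) for k = 0, 1, 2 gives y = 3.341526, 0.967225, -4.308752.
λ_k = y_k + 2.333333 gives λ = 5.6749, 3.3006, -1.9754 (check: the sum is 7.0000 = tr M).

Hence λ_max = 5.6749 and λ_min = -1.9754.


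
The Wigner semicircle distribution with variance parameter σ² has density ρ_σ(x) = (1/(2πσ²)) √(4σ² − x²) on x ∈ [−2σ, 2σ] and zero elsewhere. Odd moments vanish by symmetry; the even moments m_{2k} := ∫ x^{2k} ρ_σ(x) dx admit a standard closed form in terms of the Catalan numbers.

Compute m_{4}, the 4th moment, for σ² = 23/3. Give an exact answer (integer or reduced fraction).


By the scaled semicircle moment identity, m_{2k} = σ^{2k} · C_k with k = 2.
C_2 = (1/(k+1)) · C(2k, k) = (1/3) · C(4, 2) = (1/3) · 6 = 2.
σ^{2k} = (σ²)^k = (23/3)^2 = 529/9.

Therefore m_{4} = σ^{4} · C_2 = (529/9) · 2 = 1058/9.


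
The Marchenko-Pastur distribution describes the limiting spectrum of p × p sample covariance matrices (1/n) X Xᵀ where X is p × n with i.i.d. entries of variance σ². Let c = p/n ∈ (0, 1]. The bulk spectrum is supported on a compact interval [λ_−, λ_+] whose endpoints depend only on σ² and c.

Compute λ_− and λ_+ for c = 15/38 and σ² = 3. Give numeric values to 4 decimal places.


c = 15/38 = 0.394737; √c = 0.628281.
λ_− = σ² (1 − √c)² = 3 · (1 − 0.628281)² = 3 · (0.371719)² = 0.414525.
λ_+ = σ² (1 + √c)² = 3 · (1 + 0.628281)² = 3 · (1.628281)² = 7.953896.

Rounded to 4 decimal places: λ_− ≈ 0.4145, λ_+ ≈ 7.9539.


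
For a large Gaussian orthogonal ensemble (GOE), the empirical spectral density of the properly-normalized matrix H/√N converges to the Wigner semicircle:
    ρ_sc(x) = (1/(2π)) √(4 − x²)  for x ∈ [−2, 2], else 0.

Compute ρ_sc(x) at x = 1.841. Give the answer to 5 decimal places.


ρ_sc(x) = (1/(2π)) √(4 − x²). With x = 1.841:
  4 − x² = 4 − (1.841)² = 4 − 3.389281 = 0.610719.
  √(4 − x²) = 0.781485.
  1/(2π) = 0.159155.
  ρ_sc(1.841) = 0.159155 · 0.781485 = 0.124377.

Rounded to 5 decimal places: ρ_sc(1.841) ≈ 0.12438.


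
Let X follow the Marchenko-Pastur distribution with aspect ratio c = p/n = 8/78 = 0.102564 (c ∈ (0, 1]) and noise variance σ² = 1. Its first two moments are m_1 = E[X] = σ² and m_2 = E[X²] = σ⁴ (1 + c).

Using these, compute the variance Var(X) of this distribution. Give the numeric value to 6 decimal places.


m_1 = E[X] = σ² = 1, so m_1² = 1.
m_2 = E[X²] = σ⁴ (1 + c) = 1 · (1 + 0.102564) = 1 · 1.102564 = 1.102564.
(Note m_2 − m_1² simplifies to c · σ⁴ = 0.102564 · 1.)

Var(X) = m_2 − m_1² = 1.102564 − 1 = 0.102564.


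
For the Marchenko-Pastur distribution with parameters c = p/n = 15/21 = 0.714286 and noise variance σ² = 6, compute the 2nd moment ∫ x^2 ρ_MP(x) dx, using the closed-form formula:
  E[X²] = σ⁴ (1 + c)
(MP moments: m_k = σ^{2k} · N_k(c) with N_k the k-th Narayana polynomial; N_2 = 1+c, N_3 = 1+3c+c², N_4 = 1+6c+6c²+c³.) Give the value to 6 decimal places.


E[X²] = σ⁴ (1 + c) (second MP moment). With σ² = 6 (so σ⁴ = 36) and c = 15/21 = 0.714286: E[X²] = 36 · (1 + 0.714286) = 36 · 1.714286.

So E[X^2] = 61.714286.


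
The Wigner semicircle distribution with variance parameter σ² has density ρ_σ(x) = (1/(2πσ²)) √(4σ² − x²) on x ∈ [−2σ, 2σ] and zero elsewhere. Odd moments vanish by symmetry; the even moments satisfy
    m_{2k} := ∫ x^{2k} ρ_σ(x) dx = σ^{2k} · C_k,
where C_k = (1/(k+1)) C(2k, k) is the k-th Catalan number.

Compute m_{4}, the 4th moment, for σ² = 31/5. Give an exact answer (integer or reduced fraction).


By the scaled semicircle moment identity, m_{2k} = σ^{2k} · C_k with k = 2.
C_2 = (1/(k+1)) · C(2k, k) = (1/3) · C(4, 2) = (1/3) · 6 = 2.
σ^{2k} = (σ²)^k = (31/5)^2 = 961/25.

Therefore m_{4} = σ^{4} · C_2 = (961/25) · 2 = 1922/25.


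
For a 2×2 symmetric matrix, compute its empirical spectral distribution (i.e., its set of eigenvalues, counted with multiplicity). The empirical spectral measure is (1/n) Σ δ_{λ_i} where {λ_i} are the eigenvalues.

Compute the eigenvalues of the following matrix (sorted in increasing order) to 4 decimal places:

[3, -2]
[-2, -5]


Since M is real symmetric, both eigenvalues are real; they are the roots of det(λI − M) = λ² − (tr M) λ + det M.
tr M = 3 + (-5) = -2.
det M = 3·(-5) − (-2)² = -15 − 4 = -19.
Characteristic polynomial: λ² + 2λ − 19 = 0.
Discriminant Δ = (tr M)² − 4·det M = 4 − (-76) = 80; √Δ = 8.944272.
λ = (tr M ± √Δ)/2 = (-2 ± 8.944272)/2, giving (tr M − √Δ)/2 = -5.4721 and (tr M + √Δ)/2 = 3.4721.

Eigenvalues sorted in increasing order: [-5.4721, 3.4721].


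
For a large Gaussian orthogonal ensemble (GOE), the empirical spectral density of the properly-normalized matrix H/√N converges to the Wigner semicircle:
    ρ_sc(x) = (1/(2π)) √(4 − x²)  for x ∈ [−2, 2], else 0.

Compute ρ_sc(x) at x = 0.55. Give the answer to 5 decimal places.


ρ_sc(x) = (1/(2π)) √(4 − x²). With x = 0.55:
  4 − x² = 4 − (0.55)² = 4 − 0.302500 = 3.697500.
  √(4 − x²) = 1.922888.
  1/(2π) = 0.159155.
  ρ_sc(0.55) = 0.159155 · 1.922888 = 0.306037.

Rounded to 5 decimal places: ρ_sc(0.55) ≈ 0.30604.


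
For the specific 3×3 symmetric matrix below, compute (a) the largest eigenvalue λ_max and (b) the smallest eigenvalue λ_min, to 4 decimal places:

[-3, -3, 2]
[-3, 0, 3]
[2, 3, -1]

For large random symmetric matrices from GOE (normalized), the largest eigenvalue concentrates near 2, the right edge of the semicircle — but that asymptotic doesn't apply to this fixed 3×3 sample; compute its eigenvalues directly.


Since M is real symmetric, all three eigenvalues are real; they are the roots of det(λI − M) = λ³ − (tr M) λ² + s λ − det M, where s is the sum of the principal 2×2 minors.
tr M = -3 + 0 + (-1) = -4.
s = ((-3)·0 − (-3)²) + ((-3)·(-1) − 2²) + (0·(-1) − 3²) = -9 + (-1) + (-9) = -19.
det M (expand along row 1) = (-3)·(-9) − (-3)·(-3) + 2·(-9) = 0.
Characteristic polynomial: λ³ + 4λ² − 19λ = 0.
Substitute λ = y + (tr M)/3 = y − 1.333333 to remove the quadratic term: y³ + p·y + q = 0 with p = s − (tr M)²/3 = -24.333333 and q = −2(tr M)³/27 + (tr M)·s/3 − det M = 30.074074.
Three real roots ⇒ use the trigonometric (Viète) form: r = 2√(−p/3) = 5.696002, φ = arccos(3q/(p·r)) = arccos(-0.650941) = 2.279620 rad.
y_k = r·cos(φ/3 − 2πk/3) for k = 0, 1, 2 gives y = 4.129165, 1.333333, -5.462498.
λ_k = y_k − 1.333333 gives λ = 2.7958, 0.0000, -6.7958 (check: the sum is -4.0000 = tr M).

Hence λ_max = 2.7958 and λ_min = -6.7958.


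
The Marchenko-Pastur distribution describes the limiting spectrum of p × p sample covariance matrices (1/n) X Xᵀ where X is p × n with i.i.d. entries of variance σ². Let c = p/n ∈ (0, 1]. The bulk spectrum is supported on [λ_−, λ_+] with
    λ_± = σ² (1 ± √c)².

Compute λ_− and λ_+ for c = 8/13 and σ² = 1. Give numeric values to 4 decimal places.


c = 8/13 = 0.615385; √c = 0.784465.
λ_− = σ² (1 − √c)² = 1 · (1 − 0.784465)² = 1 · (0.215535)² = 0.046456.
λ_+ = σ² (1 + √c)² = 1 · (1 + 0.784465)² = 1 · (1.784465)² = 3.184314.

Rounded to 4 decimal places: λ_− ≈ 0.0465, λ_+ ≈ 3.1843.


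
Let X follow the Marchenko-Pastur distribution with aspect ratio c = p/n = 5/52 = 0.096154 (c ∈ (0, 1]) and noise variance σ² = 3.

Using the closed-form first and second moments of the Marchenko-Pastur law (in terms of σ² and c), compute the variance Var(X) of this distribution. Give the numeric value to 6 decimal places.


Recall the MP moments m_1 = E[X] = σ² and m_2 = E[X²] = σ⁴ (1 + c).
m_1 = E[X] = σ² = 3, so m_1² = 9.
m_2 = E[X²] = σ⁴ (1 + c) = 9 · (1 + 0.096154) = 9 · 1.096154 = 9.865385.
(Note m_2 − m_1² simplifies to c · σ⁴ = 0.096154 · 9.)

Var(X) = m_2 − m_1² = 9.865385 − 9 = 0.865385.
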